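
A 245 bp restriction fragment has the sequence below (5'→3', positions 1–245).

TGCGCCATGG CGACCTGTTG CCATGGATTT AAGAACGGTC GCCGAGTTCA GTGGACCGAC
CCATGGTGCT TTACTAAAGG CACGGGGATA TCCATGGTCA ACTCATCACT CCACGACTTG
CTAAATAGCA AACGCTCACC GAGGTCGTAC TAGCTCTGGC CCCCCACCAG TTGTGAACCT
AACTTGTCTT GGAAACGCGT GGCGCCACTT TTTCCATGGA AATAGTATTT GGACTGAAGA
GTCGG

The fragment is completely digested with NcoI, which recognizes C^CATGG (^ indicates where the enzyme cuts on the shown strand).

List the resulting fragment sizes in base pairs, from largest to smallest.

NcoI sites (CCATGG) start at positions 5, 21, 61, 92, 214.
NcoI cuts after the first base of each site, so after positions 5, 21, 61, 92, 214.
Linear molecule, 5 cuts → 6 fragments:
  1–5 → 5 bp
  6–21 → 16 bp
  22–61 → 40 bp
  62–92 → 31 bp
  93–214 → 122 bp
  215–245 → 31 bp
Sorted largest to smallest: 122, 40, 31, 31, 16, 5 bp.

122, 40, 31, 31, 16, 5 bp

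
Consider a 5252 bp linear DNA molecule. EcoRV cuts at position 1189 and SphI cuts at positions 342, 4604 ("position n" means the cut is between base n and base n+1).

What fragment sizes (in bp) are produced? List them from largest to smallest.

3415, 847, 648, 342 bp

Combined cut positions (sorted): 342, 1189, 4604.
Linear molecule, 3 cuts → 4 fragments:
  342 − 0 = 342 bp
  1189 − 342 = 847 bp
  4604 − 1189 = 3415 bp
  5252 − 4604 = 648 bp
Sorted largest to smallest: 3415, 847, 648, 342 bp.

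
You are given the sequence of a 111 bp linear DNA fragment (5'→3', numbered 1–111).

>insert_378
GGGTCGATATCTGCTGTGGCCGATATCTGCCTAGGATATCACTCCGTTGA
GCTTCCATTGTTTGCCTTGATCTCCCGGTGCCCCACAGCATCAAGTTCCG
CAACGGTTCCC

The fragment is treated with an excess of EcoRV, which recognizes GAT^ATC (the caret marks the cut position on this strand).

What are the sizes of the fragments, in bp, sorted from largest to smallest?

EcoRV sites (GATATC) start at positions 6, 22, 35.
EcoRV cuts after base 3 of each site, so after positions 8, 24, 37.
Linear molecule, 3 cuts → 4 fragments:
  1–8 → 8 bp
  9–24 → 16 bp
  25–37 → 13 bp
  38–111 → 74 bp
Sorted largest to smallest: 74, 16, 13, 8 bp.

74, 16, 13, 8 bp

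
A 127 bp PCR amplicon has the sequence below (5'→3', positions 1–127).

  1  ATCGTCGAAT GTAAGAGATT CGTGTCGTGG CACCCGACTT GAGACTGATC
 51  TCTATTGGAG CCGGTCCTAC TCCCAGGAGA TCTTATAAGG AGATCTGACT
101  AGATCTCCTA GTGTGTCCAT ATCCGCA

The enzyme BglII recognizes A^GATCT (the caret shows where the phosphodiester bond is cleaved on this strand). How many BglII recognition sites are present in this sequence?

AGATCT occurs starting at positions 78, 91, 101.
BglII cuts at 3 sites.

3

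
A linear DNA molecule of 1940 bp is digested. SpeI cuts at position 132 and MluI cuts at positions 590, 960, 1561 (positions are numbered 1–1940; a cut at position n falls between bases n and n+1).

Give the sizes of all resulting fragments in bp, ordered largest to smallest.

Combined cut positions (sorted): 132, 590, 960, 1561.
Linear molecule, 4 cuts → 5 fragments:
  132 − 0 = 132 bp
  590 − 132 = 458 bp
  960 − 590 = 370 bp
  1561 − 960 = 601 bp
  1940 − 1561 = 379 bp
Sorted largest to smallest: 601, 458, 379, 370, 132 bp.

601, 458, 379, 370, 132 bp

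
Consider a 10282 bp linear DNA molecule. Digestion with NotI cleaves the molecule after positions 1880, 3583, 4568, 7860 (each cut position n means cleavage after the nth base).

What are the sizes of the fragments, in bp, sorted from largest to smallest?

Linear molecule, 4 cuts → 5 fragments:
  1880 − 0 = 1880 bp
  3583 − 1880 = 1703 bp
  4568 − 3583 = 985 bp
  7860 − 4568 = 3292 bp
  10282 − 7860 = 2422 bp
Sorted largest to smallest: 3292, 2422, 1880, 1703, 985 bp.

3292, 2422, 1880, 1703, 985 bp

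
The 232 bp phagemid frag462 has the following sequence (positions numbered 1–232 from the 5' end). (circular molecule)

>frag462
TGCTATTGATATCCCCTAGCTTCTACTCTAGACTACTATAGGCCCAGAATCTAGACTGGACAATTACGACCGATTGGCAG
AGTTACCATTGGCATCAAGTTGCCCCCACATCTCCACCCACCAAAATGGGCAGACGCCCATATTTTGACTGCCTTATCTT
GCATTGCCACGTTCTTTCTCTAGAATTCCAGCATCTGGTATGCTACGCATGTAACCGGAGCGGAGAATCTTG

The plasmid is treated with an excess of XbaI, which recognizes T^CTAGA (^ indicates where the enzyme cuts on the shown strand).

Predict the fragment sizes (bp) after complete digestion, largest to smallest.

XbaI sites (TCTAGA) start at positions 27, 50, 179.
XbaI cuts after the first base of each site, so after positions 27, 50, 179.
Circular molecule, 3 cuts → 3 fragments:
  28–50 → 23 bp
  51–179 → 129 bp
  180–232 then 1–27 → 53 + 27 = 80 bp
Sorted largest to smallest: 129, 80, 23 bp.

129, 80, 23 bp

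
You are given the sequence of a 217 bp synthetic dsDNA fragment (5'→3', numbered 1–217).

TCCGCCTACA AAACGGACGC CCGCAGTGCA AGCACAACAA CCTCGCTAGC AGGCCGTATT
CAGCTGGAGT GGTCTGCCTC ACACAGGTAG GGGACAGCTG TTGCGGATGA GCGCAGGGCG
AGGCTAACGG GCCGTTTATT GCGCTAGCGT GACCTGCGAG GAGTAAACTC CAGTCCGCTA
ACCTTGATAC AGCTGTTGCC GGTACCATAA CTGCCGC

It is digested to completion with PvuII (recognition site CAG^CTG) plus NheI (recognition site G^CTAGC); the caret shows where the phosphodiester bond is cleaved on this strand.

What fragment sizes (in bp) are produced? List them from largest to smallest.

49, 46, 45, 34, 25, 18 bp

PvuII sites (CAGCTG) start at positions 61, 95, 190.
PvuII cuts after base 3 of each site, so after positions 63, 97, 192.
NheI sites (GCTAGC) start at positions 45, 143.
NheI cuts after the first base of each site, so after positions 45, 143.
Combined cut positions: 45, 63, 97, 143, 192.
Linear molecule, 5 cuts → 6 fragments:
  1–45 → 45 bp
  46–63 → 18 bp
  64–97 → 34 bp
  98–143 → 46 bp
  144–192 → 49 bp
  193–217 → 25 bp
Sorted largest to smallest: 49, 46, 45, 34, 25, 18 bp.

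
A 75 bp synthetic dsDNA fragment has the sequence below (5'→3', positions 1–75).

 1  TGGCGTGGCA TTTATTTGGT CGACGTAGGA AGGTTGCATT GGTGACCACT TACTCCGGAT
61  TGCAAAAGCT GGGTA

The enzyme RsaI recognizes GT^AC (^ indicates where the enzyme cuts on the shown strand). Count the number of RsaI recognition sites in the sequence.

0

No occurrence of GTAC is present in the sequence.
RsaI does not cut: 0 sites.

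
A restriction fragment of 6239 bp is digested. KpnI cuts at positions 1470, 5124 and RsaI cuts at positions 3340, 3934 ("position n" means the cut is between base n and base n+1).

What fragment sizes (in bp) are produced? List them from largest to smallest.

1870, 1470, 1190, 1115, 594 bp

Combined cut positions (sorted): 1470, 3340, 3934, 5124.
Linear molecule, 4 cuts → 5 fragments:
  1470 − 0 = 1470 bp
  3340 − 1470 = 1870 bp
  3934 − 3340 = 594 bp
  5124 − 3934 = 1190 bp
  6239 − 5124 = 1115 bp
Sorted largest to smallest: 1870, 1470, 1190, 1115, 594 bp.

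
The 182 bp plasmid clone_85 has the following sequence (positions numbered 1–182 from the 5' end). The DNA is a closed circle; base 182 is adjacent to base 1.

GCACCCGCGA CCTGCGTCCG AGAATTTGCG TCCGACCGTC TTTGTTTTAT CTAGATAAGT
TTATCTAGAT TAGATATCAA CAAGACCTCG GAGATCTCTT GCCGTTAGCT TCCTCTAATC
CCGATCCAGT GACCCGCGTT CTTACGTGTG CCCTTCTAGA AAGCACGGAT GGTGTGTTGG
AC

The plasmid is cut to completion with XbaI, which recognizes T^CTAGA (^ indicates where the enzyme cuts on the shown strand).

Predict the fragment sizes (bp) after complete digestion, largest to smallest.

91, 77, 14 bp

XbaI sites (TCTAGA) start at positions 50, 64, 155.
XbaI cuts after the first base of each site, so after positions 50, 64, 155.
Circular molecule, 3 cuts → 3 fragments:
  51–64 → 14 bp
  65–155 → 91 bp
  156–182 then 1–50 → 27 + 50 = 77 bp
Sorted largest to smallest: 91, 77, 14 bp.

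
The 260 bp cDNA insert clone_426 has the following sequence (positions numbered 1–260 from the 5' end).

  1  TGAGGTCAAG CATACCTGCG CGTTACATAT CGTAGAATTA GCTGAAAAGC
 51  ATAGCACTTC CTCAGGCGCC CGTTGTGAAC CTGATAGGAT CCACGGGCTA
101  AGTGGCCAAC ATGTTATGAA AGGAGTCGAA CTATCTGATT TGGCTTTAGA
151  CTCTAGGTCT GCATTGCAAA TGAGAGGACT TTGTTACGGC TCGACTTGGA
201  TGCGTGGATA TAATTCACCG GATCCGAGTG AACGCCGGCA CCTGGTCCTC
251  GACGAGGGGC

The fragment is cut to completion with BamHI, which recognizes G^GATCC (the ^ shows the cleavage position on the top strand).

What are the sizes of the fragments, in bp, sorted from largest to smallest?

BamHI sites (GGATCC) start at positions 87, 220.
BamHI cuts after the first base of each site, so after positions 87, 220.
Linear molecule, 2 cuts → 3 fragments:
  1–87 → 87 bp
  88–220 → 133 bp
  221–260 → 40 bp
Sorted largest to smallest: 133, 87, 40 bp.

133, 87, 40 bp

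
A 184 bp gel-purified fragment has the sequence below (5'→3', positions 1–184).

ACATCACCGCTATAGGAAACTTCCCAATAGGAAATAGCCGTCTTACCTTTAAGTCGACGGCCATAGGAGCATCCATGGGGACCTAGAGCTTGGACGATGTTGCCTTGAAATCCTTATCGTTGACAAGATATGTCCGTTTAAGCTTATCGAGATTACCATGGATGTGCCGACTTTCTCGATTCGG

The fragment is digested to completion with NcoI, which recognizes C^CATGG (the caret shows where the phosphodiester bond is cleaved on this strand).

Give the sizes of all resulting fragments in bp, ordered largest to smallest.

83, 73, 28 bp

NcoI sites (CCATGG) start at positions 73, 156.
NcoI cuts after the first base of each site, so after positions 73, 156.
Linear molecule, 2 cuts → 3 fragments:
  1–73 → 73 bp
  74–156 → 83 bp
  157–184 → 28 bp
Sorted largest to smallest: 83, 73, 28 bp.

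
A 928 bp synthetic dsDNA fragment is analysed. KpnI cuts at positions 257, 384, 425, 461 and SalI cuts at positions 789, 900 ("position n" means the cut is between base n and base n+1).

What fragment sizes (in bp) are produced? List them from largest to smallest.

Combined cut positions (sorted): 257, 384, 425, 461, 789, 900.
Linear molecule, 6 cuts → 7 fragments:
  257 − 0 = 257 bp
  384 − 257 = 127 bp
  425 − 384 = 41 bp
  461 − 425 = 36 bp
  789 − 461 = 328 bp
  900 − 789 = 111 bp
  928 − 900 = 28 bp
Sorted largest to smallest: 328, 257, 127, 111, 41, 36, 28 bp.

328, 257, 127, 111, 41, 36, 28 bp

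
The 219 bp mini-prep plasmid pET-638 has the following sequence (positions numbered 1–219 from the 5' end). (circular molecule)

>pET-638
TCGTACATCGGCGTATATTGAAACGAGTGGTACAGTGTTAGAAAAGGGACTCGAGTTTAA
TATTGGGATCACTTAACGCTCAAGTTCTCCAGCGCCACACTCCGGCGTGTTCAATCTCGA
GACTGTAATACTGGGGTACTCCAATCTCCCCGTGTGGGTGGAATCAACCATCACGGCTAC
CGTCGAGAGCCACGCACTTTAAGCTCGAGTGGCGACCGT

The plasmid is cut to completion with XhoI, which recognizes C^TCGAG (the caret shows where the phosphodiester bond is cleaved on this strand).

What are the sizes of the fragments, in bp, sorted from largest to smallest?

88, 66, 65 bp

XhoI sites (CTCGAG) start at positions 50, 116, 204.
XhoI cuts after the first base of each site, so after positions 50, 116, 204.
Circular molecule, 3 cuts → 3 fragments:
  51–116 → 66 bp
  117–204 → 88 bp
  205–219 then 1–50 → 15 + 50 = 65 bp
Sorted largest to smallest: 88, 66, 65 bp.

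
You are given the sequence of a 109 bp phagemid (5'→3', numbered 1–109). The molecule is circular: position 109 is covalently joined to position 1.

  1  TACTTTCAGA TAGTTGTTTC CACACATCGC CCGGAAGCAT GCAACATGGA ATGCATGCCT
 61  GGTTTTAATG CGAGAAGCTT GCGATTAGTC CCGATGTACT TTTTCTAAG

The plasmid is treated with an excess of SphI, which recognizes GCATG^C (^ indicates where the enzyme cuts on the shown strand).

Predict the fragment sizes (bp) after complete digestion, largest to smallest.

SphI sites (GCATGC) start at positions 37, 53.
SphI cuts after base 5 of each site (before the last base), so after positions 41, 57.
Circular molecule, 2 cuts → 2 fragments:
  42–57 → 16 bp
  58–109 then 1–41 → 52 + 41 = 93 bp
Sorted largest to smallest: 93, 16 bp.

93, 16 bp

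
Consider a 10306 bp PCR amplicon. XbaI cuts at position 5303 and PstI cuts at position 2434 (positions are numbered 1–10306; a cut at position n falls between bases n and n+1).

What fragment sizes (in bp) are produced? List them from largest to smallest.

Combined cut positions (sorted): 2434, 5303.
Linear molecule, 2 cuts → 3 fragments:
  2434 − 0 = 2434 bp
  5303 − 2434 = 2869 bp
  10306 − 5303 = 5003 bp
Sorted largest to smallest: 5003, 2869, 2434 bp.

5003, 2869, 2434 bp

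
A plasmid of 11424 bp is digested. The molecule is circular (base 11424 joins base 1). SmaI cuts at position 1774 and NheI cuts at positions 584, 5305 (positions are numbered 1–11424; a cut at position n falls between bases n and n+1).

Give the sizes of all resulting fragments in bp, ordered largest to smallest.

6703, 3531, 1190 bp

Combined cut positions (sorted): 584, 1774, 5305.
Circular molecule, 3 cuts → 3 fragments:
  1774 − 584 = 1190 bp
  5305 − 1774 = 3531 bp
  wrap: 11424 − 5305 + 584 = 6703 bp
Sorted largest to smallest: 6703, 3531, 1190 bp.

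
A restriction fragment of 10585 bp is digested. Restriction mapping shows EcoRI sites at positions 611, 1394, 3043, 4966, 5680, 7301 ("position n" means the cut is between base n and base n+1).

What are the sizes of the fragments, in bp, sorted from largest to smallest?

3284, 1923, 1649, 1621, 783, 714, 611 bp

Linear molecule, 6 cuts → 7 fragments:
  611 − 0 = 611 bp
  1394 − 611 = 783 bp
  3043 − 1394 = 1649 bp
  4966 − 3043 = 1923 bp
  5680 − 4966 = 714 bp
  7301 − 5680 = 1621 bp
  10585 − 7301 = 3284 bp
Sorted largest to smallest: 3284, 1923, 1649, 1621, 783, 714, 611 bp.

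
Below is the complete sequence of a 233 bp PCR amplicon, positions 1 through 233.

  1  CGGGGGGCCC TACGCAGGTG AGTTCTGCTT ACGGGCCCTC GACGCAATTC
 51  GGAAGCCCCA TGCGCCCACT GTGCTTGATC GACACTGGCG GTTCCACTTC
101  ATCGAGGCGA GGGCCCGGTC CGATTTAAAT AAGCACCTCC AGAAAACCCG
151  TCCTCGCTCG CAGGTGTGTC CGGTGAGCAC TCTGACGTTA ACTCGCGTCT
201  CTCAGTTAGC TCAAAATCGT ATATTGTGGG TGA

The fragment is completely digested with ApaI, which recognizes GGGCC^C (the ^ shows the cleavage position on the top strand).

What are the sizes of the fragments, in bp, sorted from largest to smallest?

ApaI sites (GGGCCC) start at positions 5, 33, 111.
ApaI cuts after base 5 of each site (before the last base), so after positions 9, 37, 115.
Linear molecule, 3 cuts → 4 fragments:
  1–9 → 9 bp
  10–37 → 28 bp
  38–115 → 78 bp
  116–233 → 118 bp
Sorted largest to smallest: 118, 78, 28, 9 bp.

118, 78, 28, 9 bp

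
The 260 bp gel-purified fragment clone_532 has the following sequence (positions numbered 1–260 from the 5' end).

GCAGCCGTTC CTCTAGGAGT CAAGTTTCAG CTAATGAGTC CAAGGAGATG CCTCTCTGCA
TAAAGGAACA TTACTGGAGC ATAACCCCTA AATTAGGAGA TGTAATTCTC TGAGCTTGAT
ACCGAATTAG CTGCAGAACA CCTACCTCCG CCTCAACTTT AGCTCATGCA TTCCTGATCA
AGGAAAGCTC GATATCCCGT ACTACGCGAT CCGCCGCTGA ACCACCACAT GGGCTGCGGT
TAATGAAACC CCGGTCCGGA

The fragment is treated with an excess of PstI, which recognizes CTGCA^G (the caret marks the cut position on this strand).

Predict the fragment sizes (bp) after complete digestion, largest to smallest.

The PstI site (CTGCAG) starts at position 131.
PstI cuts after base 5 of each site (before the last base), so after position 135.
Linear molecule, 1 cut → 2 fragments:
  1–135 → 135 bp
  136–260 → 125 bp
Sorted largest to smallest: 135, 125 bp.

135, 125 bp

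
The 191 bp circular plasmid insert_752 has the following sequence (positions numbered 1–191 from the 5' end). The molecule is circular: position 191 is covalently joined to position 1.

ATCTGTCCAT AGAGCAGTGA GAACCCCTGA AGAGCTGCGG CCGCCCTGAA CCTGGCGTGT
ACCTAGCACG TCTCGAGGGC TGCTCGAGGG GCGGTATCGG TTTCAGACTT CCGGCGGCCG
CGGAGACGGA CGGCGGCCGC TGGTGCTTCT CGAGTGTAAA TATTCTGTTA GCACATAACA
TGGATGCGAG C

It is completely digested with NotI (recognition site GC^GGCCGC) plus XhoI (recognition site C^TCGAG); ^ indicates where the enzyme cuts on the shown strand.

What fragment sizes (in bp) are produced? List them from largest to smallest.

80, 34, 32, 19, 15, 11 bp

NotI sites (GCGGCCGC) start at positions 37, 114, 133.
NotI cuts after base 2 of each site, so after positions 38, 115, 134.
XhoI sites (CTCGAG) start at positions 72, 83, 149.
XhoI cuts after the first base of each site, so after positions 72, 83, 149.
Combined cut positions: 38, 72, 83, 115, 134, 149.
Circular molecule, 6 cuts → 6 fragments:
  39–72 → 34 bp
  73–83 → 11 bp
  84–115 → 32 bp
  116–134 → 19 bp
  135–149 → 15 bp
  150–191 then 1–38 → 42 + 38 = 80 bp
Sorted largest to smallest: 80, 34, 32, 19, 15, 11 bp.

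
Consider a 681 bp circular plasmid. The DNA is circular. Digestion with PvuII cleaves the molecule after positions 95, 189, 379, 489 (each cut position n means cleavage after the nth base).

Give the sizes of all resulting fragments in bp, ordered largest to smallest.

287, 190, 110, 94 bp

Circular molecule, 4 cuts → 4 fragments:
  189 − 95 = 94 bp
  379 − 189 = 190 bp
  489 − 379 = 110 bp
  wrap: 681 − 489 + 95 = 287 bp
Sorted largest to smallest: 287, 190, 110, 94 bp.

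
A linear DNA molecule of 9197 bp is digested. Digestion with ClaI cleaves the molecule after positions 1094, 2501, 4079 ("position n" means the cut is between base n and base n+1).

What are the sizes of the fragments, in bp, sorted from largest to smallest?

5118, 1578, 1407, 1094 bp

Linear molecule, 3 cuts → 4 fragments:
  1094 − 0 = 1094 bp
  2501 − 1094 = 1407 bp
  4079 − 2501 = 1578 bp
  9197 − 4079 = 5118 bp
Sorted largest to smallest: 5118, 1578, 1407, 1094 bp.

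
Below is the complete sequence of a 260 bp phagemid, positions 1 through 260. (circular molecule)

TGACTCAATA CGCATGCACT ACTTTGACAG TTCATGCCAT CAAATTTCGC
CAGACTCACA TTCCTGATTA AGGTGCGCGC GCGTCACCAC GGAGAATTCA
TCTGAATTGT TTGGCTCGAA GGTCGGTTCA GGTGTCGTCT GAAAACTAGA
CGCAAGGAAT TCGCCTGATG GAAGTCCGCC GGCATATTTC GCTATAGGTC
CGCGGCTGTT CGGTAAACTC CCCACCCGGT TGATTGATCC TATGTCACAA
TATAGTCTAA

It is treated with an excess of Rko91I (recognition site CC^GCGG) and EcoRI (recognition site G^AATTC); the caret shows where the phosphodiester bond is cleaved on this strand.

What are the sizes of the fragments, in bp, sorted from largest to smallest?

153, 63, 44 bp

The Rko91I site (CCGCGG) starts at position 200.
Rko91I cuts after base 2 of each site, so after position 201.
EcoRI sites (GAATTC) start at positions 94, 157.
EcoRI cuts after the first base of each site, so after positions 94, 157.
Combined cut positions: 94, 157, 201.
Circular molecule, 3 cuts → 3 fragments:
  95–157 → 63 bp
  158–201 → 44 bp
  202–260 then 1–94 → 59 + 94 = 153 bp
Sorted largest to smallest: 153, 63, 44 bp.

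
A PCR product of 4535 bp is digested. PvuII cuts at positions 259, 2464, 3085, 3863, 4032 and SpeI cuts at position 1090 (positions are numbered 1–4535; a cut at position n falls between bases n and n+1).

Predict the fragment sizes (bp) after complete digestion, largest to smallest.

Combined cut positions (sorted): 259, 1090, 2464, 3085, 3863, 4032.
Linear molecule, 6 cuts → 7 fragments:
  259 − 0 = 259 bp
  1090 − 259 = 831 bp
  2464 − 1090 = 1374 bp
  3085 − 2464 = 621 bp
  3863 − 3085 = 778 bp
  4032 − 3863 = 169 bp
  4535 − 4032 = 503 bp
Sorted largest to smallest: 1374, 831, 778, 621, 503, 259, 169 bp.

1374, 831, 778, 621, 503, 259, 169 bp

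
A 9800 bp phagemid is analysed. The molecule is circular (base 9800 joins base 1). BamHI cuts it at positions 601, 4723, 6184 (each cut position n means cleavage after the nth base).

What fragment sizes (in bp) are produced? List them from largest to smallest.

4217, 4122, 1461 bp

Circular molecule, 3 cuts → 3 fragments:
  4723 − 601 = 4122 bp
  6184 − 4723 = 1461 bp
  wrap: 9800 − 6184 + 601 = 4217 bp
Sorted largest to smallest: 4217, 4122, 1461 bp.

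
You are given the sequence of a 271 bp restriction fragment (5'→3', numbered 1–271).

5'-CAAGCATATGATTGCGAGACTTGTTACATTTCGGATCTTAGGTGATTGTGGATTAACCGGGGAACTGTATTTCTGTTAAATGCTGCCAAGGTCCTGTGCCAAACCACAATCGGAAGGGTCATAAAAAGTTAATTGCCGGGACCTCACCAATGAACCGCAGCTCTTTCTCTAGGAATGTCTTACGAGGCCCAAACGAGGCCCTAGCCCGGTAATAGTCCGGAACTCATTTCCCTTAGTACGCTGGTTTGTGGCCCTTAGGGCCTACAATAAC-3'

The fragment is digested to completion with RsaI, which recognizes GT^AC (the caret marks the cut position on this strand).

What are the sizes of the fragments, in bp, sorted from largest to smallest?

The RsaI site (GTAC) starts at position 236.
RsaI cuts after base 2 of each site, so after position 237.
Linear molecule, 1 cut → 2 fragments:
  1–237 → 237 bp
  238–271 → 34 bp
Sorted largest to smallest: 237, 34 bp.

237, 34 bp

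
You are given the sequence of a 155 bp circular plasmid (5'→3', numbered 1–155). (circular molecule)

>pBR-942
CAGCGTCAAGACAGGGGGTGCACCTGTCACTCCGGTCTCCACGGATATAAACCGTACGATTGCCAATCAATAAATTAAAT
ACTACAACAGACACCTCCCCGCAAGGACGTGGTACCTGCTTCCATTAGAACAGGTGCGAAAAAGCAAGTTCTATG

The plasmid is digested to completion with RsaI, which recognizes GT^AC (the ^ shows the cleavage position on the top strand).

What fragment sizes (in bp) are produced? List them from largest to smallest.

97, 58 bp

RsaI sites (GTAC) start at positions 54, 112.
RsaI cuts after base 2 of each site, so after positions 55, 113.
Circular molecule, 2 cuts → 2 fragments:
  56–113 → 58 bp
  114–155 then 1–55 → 42 + 55 = 97 bp
Sorted largest to smallest: 97, 58 bp.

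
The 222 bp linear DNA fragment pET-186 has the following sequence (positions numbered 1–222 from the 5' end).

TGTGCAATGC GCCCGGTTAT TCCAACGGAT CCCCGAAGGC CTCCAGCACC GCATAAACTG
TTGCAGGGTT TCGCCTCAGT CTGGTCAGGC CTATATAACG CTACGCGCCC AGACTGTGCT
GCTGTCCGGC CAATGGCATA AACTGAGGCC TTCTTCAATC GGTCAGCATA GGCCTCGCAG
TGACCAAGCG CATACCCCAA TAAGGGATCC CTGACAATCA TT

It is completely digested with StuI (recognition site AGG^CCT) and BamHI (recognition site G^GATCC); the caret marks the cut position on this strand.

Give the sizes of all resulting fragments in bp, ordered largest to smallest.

59, 50, 33, 27, 24, 17, 12 bp

StuI sites (AGGCCT) start at positions 37, 87, 146, 170.
StuI cuts after base 3 of each site, so after positions 39, 89, 148, 172.
BamHI sites (GGATCC) start at positions 27, 205.
BamHI cuts after the first base of each site, so after positions 27, 205.
Combined cut positions: 27, 39, 89, 148, 172, 205.
Linear molecule, 6 cuts → 7 fragments:
  1–27 → 27 bp
  28–39 → 12 bp
  40–89 → 50 bp
  90–148 → 59 bp
  149–172 → 24 bp
  173–205 → 33 bp
  206–222 → 17 bp
Sorted largest to smallest: 59, 50, 33, 27, 24, 17, 12 bp.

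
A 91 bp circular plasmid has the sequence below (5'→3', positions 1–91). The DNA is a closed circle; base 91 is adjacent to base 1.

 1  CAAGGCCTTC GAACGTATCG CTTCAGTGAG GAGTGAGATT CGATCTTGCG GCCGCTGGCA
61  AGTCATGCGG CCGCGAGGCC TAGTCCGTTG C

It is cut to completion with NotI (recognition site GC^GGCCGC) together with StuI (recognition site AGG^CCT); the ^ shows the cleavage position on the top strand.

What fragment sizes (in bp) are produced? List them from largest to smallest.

NotI sites (GCGGCCGC) start at positions 48, 67.
NotI cuts after base 2 of each site, so after positions 49, 68.
StuI sites (AGGCCT) start at positions 3, 76.
StuI cuts after base 3 of each site, so after positions 5, 78.
Combined cut positions: 5, 49, 68, 78.
Circular molecule, 4 cuts → 4 fragments:
  6–49 → 44 bp
  50–68 → 19 bp
  69–78 → 10 bp
  79–91 then 1–5 → 13 + 5 = 18 bp
Sorted largest to smallest: 44, 19, 18, 10 bp.

44, 19, 18, 10 bp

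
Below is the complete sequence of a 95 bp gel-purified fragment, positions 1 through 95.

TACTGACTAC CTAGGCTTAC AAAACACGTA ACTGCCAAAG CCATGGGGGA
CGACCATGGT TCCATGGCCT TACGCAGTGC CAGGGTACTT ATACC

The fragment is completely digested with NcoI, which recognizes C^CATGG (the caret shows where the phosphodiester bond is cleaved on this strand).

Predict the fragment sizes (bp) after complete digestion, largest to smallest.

NcoI sites (CCATGG) start at positions 41, 54, 62.
NcoI cuts after the first base of each site, so after positions 41, 54, 62.
Linear molecule, 3 cuts → 4 fragments:
  1–41 → 41 bp
  42–54 → 13 bp
  55–62 → 8 bp
  63–95 → 33 bp
Sorted largest to smallest: 41, 33, 13, 8 bp.

41, 33, 13, 8 bp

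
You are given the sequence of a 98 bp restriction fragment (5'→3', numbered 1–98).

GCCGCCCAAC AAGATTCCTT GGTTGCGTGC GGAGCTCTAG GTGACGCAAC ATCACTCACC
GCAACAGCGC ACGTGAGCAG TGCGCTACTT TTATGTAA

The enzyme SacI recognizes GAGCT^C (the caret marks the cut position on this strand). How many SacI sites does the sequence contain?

GAGCTC occurs starting at position 32.
SacI cuts at 1 site.

1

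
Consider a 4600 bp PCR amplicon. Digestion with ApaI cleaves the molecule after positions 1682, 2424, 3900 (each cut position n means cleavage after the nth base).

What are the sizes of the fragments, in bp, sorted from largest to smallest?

1682, 1476, 742, 700 bp

Linear molecule, 3 cuts → 4 fragments:
  1682 − 0 = 1682 bp
  2424 − 1682 = 742 bp
  3900 − 2424 = 1476 bp
  4600 − 3900 = 700 bp
Sorted largest to smallest: 1682, 1476, 742, 700 bp.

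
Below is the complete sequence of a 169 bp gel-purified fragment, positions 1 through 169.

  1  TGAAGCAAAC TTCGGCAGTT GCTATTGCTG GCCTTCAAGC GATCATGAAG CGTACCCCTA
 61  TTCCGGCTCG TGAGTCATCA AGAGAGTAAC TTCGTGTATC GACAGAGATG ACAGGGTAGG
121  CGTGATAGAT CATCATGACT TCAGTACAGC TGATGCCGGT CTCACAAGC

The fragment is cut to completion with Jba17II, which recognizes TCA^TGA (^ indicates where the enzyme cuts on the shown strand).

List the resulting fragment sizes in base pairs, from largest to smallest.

Jba17II sites (TCATGA) start at positions 43, 133.
Jba17II cuts after base 3 of each site, so after positions 45, 135.
Linear molecule, 2 cuts → 3 fragments:
  1–45 → 45 bp
  46–135 → 90 bp
  136–169 → 34 bp
Sorted largest to smallest: 90, 45, 34 bp.

90, 45, 34 bp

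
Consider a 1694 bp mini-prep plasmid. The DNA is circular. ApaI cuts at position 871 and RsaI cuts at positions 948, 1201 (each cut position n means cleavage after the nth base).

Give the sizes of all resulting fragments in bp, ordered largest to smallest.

Combined cut positions (sorted): 871, 948, 1201.
Circular molecule, 3 cuts → 3 fragments:
  948 − 871 = 77 bp
  1201 − 948 = 253 bp
  wrap: 1694 − 1201 + 871 = 1364 bp
Sorted largest to smallest: 1364, 253, 77 bp.

1364, 253, 77 bp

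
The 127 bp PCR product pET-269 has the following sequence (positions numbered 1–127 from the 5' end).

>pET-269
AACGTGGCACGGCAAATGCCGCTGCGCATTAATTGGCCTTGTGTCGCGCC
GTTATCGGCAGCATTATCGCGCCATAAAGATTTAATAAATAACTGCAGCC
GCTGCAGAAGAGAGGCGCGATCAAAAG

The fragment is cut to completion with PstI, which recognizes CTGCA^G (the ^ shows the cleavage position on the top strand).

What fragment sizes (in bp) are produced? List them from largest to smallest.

PstI sites (CTGCAG) start at positions 93, 102.
PstI cuts after base 5 of each site (before the last base), so after positions 97, 106.
Linear molecule, 2 cuts → 3 fragments:
  1–97 → 97 bp
  98–106 → 9 bp
  107–127 → 21 bp
Sorted largest to smallest: 97, 21, 9 bp.

97, 21, 9 bp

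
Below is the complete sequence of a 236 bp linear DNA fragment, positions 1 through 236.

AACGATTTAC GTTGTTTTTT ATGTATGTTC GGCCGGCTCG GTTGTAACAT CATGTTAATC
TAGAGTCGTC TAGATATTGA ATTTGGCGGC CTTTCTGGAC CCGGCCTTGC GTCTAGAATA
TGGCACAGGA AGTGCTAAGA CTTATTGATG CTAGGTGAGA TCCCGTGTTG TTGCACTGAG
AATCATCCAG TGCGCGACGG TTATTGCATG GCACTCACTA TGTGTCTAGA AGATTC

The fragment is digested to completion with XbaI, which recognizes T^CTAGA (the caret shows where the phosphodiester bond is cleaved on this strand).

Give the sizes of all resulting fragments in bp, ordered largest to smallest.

113, 59, 43, 11, 10 bp

XbaI sites (TCTAGA) start at positions 59, 69, 112, 225.
XbaI cuts after the first base of each site, so after positions 59, 69, 112, 225.
Linear molecule, 4 cuts → 5 fragments:
  1–59 → 59 bp
  60–69 → 10 bp
  70–112 → 43 bp
  113–225 → 113 bp
  226–236 → 11 bp
Sorted largest to smallest: 113, 59, 43, 11, 10 bp.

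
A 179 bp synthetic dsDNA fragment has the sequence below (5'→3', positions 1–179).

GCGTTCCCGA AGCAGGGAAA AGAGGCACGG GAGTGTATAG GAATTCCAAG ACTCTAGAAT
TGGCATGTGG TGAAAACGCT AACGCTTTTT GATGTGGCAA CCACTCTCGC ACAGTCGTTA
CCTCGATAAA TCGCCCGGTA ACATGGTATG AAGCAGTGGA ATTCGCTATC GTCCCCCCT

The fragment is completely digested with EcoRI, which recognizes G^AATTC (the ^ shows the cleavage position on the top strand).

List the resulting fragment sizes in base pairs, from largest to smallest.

EcoRI sites (GAATTC) start at positions 41, 159.
EcoRI cuts after the first base of each site, so after positions 41, 159.
Linear molecule, 2 cuts → 3 fragments:
  1–41 → 41 bp
  42–159 → 118 bp
  160–179 → 20 bp
Sorted largest to smallest: 118, 41, 20 bp.

118, 41, 20 bp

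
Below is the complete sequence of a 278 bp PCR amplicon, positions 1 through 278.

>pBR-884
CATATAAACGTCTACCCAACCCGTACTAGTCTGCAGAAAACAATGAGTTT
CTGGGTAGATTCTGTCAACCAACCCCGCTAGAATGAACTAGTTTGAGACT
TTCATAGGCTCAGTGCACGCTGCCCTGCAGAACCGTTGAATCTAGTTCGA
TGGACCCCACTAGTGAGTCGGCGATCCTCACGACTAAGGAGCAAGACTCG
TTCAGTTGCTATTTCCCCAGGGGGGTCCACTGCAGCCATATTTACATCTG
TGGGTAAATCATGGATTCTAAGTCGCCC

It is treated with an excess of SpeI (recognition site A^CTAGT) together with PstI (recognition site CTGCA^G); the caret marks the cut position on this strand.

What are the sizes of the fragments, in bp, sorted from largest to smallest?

75, 52, 44, 42, 30, 25, 10 bp

SpeI sites (ACTAGT) start at positions 25, 87, 159.
SpeI cuts after the first base of each site, so after positions 25, 87, 159.
PstI sites (CTGCAG) start at positions 31, 125, 230.
PstI cuts after base 5 of each site (before the last base), so after positions 35, 129, 234.
Combined cut positions: 25, 35, 87, 129, 159, 234.
Linear molecule, 6 cuts → 7 fragments:
  1–25 → 25 bp
  26–35 → 10 bp
  36–87 → 52 bp
  88–129 → 42 bp
  130–159 → 30 bp
  160–234 → 75 bp
  235–278 → 44 bp
Sorted largest to smallest: 75, 52, 44, 42, 30, 25, 10 bp.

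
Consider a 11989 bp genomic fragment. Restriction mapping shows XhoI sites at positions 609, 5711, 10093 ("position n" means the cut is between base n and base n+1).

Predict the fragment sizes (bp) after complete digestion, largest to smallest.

Linear molecule, 3 cuts → 4 fragments:
  609 − 0 = 609 bp
  5711 − 609 = 5102 bp
  10093 − 5711 = 4382 bp
  11989 − 10093 = 1896 bp
Sorted largest to smallest: 5102, 4382, 1896, 609 bp.

5102, 4382, 1896, 609 bp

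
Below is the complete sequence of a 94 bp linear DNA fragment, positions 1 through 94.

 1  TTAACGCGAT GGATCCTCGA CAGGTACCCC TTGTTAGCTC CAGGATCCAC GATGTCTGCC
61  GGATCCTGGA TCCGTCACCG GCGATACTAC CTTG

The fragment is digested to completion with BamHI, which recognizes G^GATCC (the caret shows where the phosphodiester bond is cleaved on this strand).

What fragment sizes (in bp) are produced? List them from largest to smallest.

32, 26, 18, 11, 7 bp

BamHI sites (GGATCC) start at positions 11, 43, 61, 68.
BamHI cuts after the first base of each site, so after positions 11, 43, 61, 68.
Linear molecule, 4 cuts → 5 fragments:
  1–11 → 11 bp
  12–43 → 32 bp
  44–61 → 18 bp
  62–68 → 7 bp
  69–94 → 26 bp
Sorted largest to smallest: 32, 26, 18, 11, 7 bp.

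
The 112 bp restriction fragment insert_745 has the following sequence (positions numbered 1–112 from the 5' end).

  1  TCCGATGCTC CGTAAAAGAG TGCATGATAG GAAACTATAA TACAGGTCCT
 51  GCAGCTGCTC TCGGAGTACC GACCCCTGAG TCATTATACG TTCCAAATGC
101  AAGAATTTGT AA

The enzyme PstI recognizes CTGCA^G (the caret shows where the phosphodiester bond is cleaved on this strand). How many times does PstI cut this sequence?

1

CTGCAG occurs starting at position 49.
PstI cuts at 1 site.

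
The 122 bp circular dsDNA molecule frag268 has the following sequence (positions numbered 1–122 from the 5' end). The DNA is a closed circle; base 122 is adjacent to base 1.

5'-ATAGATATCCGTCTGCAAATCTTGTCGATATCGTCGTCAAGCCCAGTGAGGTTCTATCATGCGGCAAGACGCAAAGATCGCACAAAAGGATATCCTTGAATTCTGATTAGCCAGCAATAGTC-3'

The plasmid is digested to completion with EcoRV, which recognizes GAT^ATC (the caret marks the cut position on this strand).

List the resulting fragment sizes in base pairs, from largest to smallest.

EcoRV sites (GATATC) start at positions 4, 27, 89.
EcoRV cuts after base 3 of each site, so after positions 6, 29, 91.
Circular molecule, 3 cuts → 3 fragments:
  7–29 → 23 bp
  30–91 → 62 bp
  92–122 then 1–6 → 31 + 6 = 37 bp
Sorted largest to smallest: 62, 37, 23 bp.

62, 37, 23 bp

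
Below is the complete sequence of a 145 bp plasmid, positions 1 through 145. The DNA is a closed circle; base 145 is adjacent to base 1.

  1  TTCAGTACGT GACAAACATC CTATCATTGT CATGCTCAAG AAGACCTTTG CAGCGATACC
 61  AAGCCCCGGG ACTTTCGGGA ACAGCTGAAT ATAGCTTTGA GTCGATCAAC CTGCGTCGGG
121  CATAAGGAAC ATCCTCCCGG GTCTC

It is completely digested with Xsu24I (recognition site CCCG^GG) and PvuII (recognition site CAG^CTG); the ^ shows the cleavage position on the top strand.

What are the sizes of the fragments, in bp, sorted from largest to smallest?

Xsu24I sites (CCCGGG) start at positions 65, 136.
Xsu24I cuts after base 4 of each site, so after positions 68, 139.
The PvuII site (CAGCTG) starts at position 82.
PvuII cuts after base 3 of each site, so after position 84.
Combined cut positions: 68, 84, 139.
Circular molecule, 3 cuts → 3 fragments:
  69–84 → 16 bp
  85–139 → 55 bp
  140–145 then 1–68 → 6 + 68 = 74 bp
Sorted largest to smallest: 74, 55, 16 bp.

74, 55, 16 bp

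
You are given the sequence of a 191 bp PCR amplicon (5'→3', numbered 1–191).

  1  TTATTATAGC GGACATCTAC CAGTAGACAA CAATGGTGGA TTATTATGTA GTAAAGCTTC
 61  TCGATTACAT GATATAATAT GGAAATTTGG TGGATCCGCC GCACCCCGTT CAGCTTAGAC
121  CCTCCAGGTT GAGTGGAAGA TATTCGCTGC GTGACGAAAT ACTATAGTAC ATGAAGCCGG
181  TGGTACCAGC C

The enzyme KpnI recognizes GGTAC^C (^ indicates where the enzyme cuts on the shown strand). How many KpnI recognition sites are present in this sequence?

1

GGTACC occurs starting at position 182.
KpnI cuts at 1 site.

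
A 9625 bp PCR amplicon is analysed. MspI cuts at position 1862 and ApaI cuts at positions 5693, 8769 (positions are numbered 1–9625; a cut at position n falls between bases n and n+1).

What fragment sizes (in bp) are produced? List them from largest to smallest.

3831, 3076, 1862, 856 bp

Combined cut positions (sorted): 1862, 5693, 8769.
Linear molecule, 3 cuts → 4 fragments:
  1862 − 0 = 1862 bp
  5693 − 1862 = 3831 bp
  8769 − 5693 = 3076 bp
  9625 − 8769 = 856 bp
Sorted largest to smallest: 3831, 3076, 1862, 856 bp.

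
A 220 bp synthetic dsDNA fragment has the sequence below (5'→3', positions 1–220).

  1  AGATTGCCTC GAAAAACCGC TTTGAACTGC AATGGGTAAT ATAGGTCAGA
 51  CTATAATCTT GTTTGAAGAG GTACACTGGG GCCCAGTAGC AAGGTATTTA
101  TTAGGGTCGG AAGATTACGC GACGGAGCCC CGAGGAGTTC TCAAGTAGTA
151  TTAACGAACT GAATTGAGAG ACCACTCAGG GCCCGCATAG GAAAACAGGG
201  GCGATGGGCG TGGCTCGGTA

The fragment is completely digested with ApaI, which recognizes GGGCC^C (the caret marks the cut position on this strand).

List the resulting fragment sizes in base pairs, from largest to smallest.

100, 83, 37 bp

ApaI sites (GGGCCC) start at positions 79, 179.
ApaI cuts after base 5 of each site (before the last base), so after positions 83, 183.
Linear molecule, 2 cuts → 3 fragments:
  1–83 → 83 bp
  84–183 → 100 bp
  184–220 → 37 bp
Sorted largest to smallest: 100, 83, 37 bp.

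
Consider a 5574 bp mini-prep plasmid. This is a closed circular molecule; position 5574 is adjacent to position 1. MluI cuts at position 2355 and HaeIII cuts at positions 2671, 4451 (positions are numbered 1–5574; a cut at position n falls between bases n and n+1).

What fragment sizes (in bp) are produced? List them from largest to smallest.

Combined cut positions (sorted): 2355, 2671, 4451.
Circular molecule, 3 cuts → 3 fragments:
  2671 − 2355 = 316 bp
  4451 − 2671 = 1780 bp
  wrap: 5574 − 4451 + 2355 = 3478 bp
Sorted largest to smallest: 3478, 1780, 316 bp.

3478, 1780, 316 bp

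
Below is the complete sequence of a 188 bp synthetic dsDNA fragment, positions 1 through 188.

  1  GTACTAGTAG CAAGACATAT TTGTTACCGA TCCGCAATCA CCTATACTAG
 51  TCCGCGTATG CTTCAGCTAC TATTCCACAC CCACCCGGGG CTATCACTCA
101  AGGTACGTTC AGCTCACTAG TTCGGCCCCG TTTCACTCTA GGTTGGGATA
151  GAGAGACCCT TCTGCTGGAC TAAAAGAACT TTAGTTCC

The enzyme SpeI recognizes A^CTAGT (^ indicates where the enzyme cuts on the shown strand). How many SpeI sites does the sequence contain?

3

ACTAGT occurs starting at positions 3, 46, 116.
SpeI cuts at 3 sites.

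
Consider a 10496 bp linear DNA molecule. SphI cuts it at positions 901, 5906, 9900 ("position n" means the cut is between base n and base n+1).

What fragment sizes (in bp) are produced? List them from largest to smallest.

Linear molecule, 3 cuts → 4 fragments:
  901 − 0 = 901 bp
  5906 − 901 = 5005 bp
  9900 − 5906 = 3994 bp
  10496 − 9900 = 596 bp
Sorted largest to smallest: 5005, 3994, 901, 596 bp.

5005, 3994, 901, 596 bp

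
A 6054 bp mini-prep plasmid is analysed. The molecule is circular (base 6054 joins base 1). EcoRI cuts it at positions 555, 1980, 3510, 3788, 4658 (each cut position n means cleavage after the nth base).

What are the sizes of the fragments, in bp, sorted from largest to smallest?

1951, 1530, 1425, 870, 278 bp

Circular molecule, 5 cuts → 5 fragments:
  1980 − 555 = 1425 bp
  3510 − 1980 = 1530 bp
  3788 − 3510 = 278 bp
  4658 − 3788 = 870 bp
  wrap: 6054 − 4658 + 555 = 1951 bp
Sorted largest to smallest: 1951, 1530, 1425, 870, 278 bp.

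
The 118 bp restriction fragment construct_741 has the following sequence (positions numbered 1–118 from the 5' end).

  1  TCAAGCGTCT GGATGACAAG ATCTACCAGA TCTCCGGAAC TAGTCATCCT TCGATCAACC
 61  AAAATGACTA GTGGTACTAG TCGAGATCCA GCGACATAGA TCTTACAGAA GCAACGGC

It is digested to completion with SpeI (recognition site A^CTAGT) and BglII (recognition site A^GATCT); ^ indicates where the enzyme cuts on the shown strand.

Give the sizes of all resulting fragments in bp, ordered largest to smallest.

28, 22, 20, 19, 11, 9, 9 bp

SpeI sites (ACTAGT) start at positions 39, 67, 76.
SpeI cuts after the first base of each site, so after positions 39, 67, 76.
BglII sites (AGATCT) start at positions 19, 28, 98.
BglII cuts after the first base of each site, so after positions 19, 28, 98.
Combined cut positions: 19, 28, 39, 67, 76, 98.
Linear molecule, 6 cuts → 7 fragments:
  1–19 → 19 bp
  20–28 → 9 bp
  29–39 → 11 bp
  40–67 → 28 bp
  68–76 → 9 bp
  77–98 → 22 bp
  99–118 → 20 bp
Sorted largest to smallest: 28, 22, 20, 19, 11, 9, 9 bp.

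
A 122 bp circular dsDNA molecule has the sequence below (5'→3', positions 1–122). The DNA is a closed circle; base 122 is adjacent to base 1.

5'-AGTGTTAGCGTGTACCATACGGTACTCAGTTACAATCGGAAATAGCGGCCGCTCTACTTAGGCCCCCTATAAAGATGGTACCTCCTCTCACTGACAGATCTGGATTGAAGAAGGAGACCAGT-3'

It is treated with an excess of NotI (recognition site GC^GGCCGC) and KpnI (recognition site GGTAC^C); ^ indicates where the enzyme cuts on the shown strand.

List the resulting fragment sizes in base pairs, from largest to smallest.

87, 35 bp

The NotI site (GCGGCCGC) starts at position 45.
NotI cuts after base 2 of each site, so after position 46.
The KpnI site (GGTACC) starts at position 77.
KpnI cuts after base 5 of each site (before the last base), so after position 81.
Combined cut positions: 46, 81.
Circular molecule, 2 cuts → 2 fragments:
  47–81 → 35 bp
  82–122 then 1–46 → 41 + 46 = 87 bp
Sorted largest to smallest: 87, 35 bp.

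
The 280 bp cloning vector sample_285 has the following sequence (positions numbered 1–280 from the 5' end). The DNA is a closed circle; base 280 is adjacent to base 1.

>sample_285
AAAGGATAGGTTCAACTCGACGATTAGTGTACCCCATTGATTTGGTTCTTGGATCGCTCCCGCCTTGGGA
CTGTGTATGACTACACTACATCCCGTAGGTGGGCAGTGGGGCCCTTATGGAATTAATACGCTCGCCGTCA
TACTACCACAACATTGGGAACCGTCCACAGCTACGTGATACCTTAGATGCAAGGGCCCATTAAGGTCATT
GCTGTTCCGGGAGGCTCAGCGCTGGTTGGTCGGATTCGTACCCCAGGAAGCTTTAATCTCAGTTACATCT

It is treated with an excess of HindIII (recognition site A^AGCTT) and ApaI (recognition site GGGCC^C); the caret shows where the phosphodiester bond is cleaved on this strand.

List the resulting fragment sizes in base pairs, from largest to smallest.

The HindIII site (AAGCTT) starts at position 258.
HindIII cuts after the first base of each site, so after position 258.
ApaI sites (GGGCCC) start at positions 109, 193.
ApaI cuts after base 5 of each site (before the last base), so after positions 113, 197.
Combined cut positions: 113, 197, 258.
Circular molecule, 3 cuts → 3 fragments:
  114–197 → 84 bp
  198–258 → 61 bp
  259–280 then 1–113 → 22 + 113 = 135 bp
Sorted largest to smallest: 135, 84, 61 bp.

135, 84, 61 bp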